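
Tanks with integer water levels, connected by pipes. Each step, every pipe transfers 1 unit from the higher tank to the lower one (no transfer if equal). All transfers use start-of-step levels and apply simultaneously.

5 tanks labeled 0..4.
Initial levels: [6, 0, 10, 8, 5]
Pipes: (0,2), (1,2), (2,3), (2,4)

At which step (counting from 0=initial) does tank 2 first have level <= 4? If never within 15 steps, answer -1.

Answer: 5

Derivation:
Step 1: flows [2->0,2->1,2->3,2->4] -> levels [7 1 6 9 6]
Step 2: flows [0->2,2->1,3->2,2=4] -> levels [6 2 7 8 6]
Step 3: flows [2->0,2->1,3->2,2->4] -> levels [7 3 5 7 7]
Step 4: flows [0->2,2->1,3->2,4->2] -> levels [6 4 7 6 6]
Step 5: flows [2->0,2->1,2->3,2->4] -> levels [7 5 3 7 7]
Tank 2 first reaches <=4 at step 5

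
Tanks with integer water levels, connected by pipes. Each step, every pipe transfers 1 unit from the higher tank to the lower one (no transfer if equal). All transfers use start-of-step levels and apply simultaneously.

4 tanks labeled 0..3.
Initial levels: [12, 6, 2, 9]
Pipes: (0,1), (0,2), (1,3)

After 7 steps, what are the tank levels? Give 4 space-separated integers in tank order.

Step 1: flows [0->1,0->2,3->1] -> levels [10 8 3 8]
Step 2: flows [0->1,0->2,1=3] -> levels [8 9 4 8]
Step 3: flows [1->0,0->2,1->3] -> levels [8 7 5 9]
Step 4: flows [0->1,0->2,3->1] -> levels [6 9 6 8]
Step 5: flows [1->0,0=2,1->3] -> levels [7 7 6 9]
Step 6: flows [0=1,0->2,3->1] -> levels [6 8 7 8]
Step 7: flows [1->0,2->0,1=3] -> levels [8 7 6 8]

Answer: 8 7 6 8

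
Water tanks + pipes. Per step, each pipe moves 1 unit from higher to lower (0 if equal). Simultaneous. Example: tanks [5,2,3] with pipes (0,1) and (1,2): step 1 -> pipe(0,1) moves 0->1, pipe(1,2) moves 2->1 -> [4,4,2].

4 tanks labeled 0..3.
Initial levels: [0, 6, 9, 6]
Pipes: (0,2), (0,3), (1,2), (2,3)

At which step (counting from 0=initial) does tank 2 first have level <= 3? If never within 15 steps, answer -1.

Step 1: flows [2->0,3->0,2->1,2->3] -> levels [2 7 6 6]
Step 2: flows [2->0,3->0,1->2,2=3] -> levels [4 6 6 5]
Step 3: flows [2->0,3->0,1=2,2->3] -> levels [6 6 4 5]
Step 4: flows [0->2,0->3,1->2,3->2] -> levels [4 5 7 5]
Step 5: flows [2->0,3->0,2->1,2->3] -> levels [6 6 4 5]
  -> period-2 cycle (repeats step 3); tank 2 never drops to <=3
Tank 2 never reaches <=3 within 15 steps

Answer: -1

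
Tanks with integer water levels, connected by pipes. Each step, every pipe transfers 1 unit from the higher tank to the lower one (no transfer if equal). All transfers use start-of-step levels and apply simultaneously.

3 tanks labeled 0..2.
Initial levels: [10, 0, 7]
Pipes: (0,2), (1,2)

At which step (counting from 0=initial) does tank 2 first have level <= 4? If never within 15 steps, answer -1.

Answer: -1

Derivation:
Step 1: flows [0->2,2->1] -> levels [9 1 7]
Step 2: flows [0->2,2->1] -> levels [8 2 7]
Step 3: flows [0->2,2->1] -> levels [7 3 7]
Step 4: flows [0=2,2->1] -> levels [7 4 6]
Step 5: flows [0->2,2->1] -> levels [6 5 6]
Step 6: flows [0=2,2->1] -> levels [6 6 5]
Step 7: flows [0->2,1->2] -> levels [5 5 7]
Step 8: flows [2->0,2->1] -> levels [6 6 5]
  -> period-2 cycle (repeats step 6); tank 2 never drops to <=4
Tank 2 never reaches <=4 within 15 steps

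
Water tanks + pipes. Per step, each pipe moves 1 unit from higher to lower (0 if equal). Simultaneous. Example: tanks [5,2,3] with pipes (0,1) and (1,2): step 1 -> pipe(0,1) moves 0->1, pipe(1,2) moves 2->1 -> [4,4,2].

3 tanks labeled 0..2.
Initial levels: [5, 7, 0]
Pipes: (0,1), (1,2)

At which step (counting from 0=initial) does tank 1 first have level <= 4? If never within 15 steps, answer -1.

Step 1: flows [1->0,1->2] -> levels [6 5 1]
Step 2: flows [0->1,1->2] -> levels [5 5 2]
Step 3: flows [0=1,1->2] -> levels [5 4 3]
Tank 1 first reaches <=4 at step 3

Answer: 3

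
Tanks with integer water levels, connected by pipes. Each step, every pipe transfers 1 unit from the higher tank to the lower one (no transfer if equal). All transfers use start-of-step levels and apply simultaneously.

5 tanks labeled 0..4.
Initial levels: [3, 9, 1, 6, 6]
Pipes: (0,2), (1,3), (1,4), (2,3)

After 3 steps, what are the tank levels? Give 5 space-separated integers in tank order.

Step 1: flows [0->2,1->3,1->4,3->2] -> levels [2 7 3 6 7]
Step 2: flows [2->0,1->3,1=4,3->2] -> levels [3 6 3 6 7]
Step 3: flows [0=2,1=3,4->1,3->2] -> levels [3 7 4 5 6]

Answer: 3 7 4 5 6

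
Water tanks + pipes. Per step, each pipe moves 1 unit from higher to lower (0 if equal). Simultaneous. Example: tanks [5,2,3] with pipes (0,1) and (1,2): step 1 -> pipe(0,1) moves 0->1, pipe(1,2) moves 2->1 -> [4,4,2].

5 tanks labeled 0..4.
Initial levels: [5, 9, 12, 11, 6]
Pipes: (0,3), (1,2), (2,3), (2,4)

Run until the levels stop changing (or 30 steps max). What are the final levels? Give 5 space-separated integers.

Answer: 9 9 10 7 8

Derivation:
Step 1: flows [3->0,2->1,2->3,2->4] -> levels [6 10 9 11 7]
Step 2: flows [3->0,1->2,3->2,2->4] -> levels [7 9 10 9 8]
Step 3: flows [3->0,2->1,2->3,2->4] -> levels [8 10 7 9 9]
Step 4: flows [3->0,1->2,3->2,4->2] -> levels [9 9 10 7 8]
Step 5: flows [0->3,2->1,2->3,2->4] -> levels [8 10 7 9 9]
  -> period-2 cycle: step 5 state = step 3 state; never stabilizes
  -> state at step 30: (30-3) mod 2 = 1, same as step 4 -> [9 9 10 7 8]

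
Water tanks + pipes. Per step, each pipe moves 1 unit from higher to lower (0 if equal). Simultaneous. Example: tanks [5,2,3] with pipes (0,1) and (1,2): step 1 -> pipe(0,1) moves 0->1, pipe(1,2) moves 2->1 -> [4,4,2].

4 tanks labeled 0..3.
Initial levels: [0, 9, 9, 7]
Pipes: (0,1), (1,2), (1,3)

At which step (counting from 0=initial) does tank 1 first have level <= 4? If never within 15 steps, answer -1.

Step 1: flows [1->0,1=2,1->3] -> levels [1 7 9 8]
Step 2: flows [1->0,2->1,3->1] -> levels [2 8 8 7]
Step 3: flows [1->0,1=2,1->3] -> levels [3 6 8 8]
Step 4: flows [1->0,2->1,3->1] -> levels [4 7 7 7]
Step 5: flows [1->0,1=2,1=3] -> levels [5 6 7 7]
Step 6: flows [1->0,2->1,3->1] -> levels [6 7 6 6]
Step 7: flows [1->0,1->2,1->3] -> levels [7 4 7 7]
Tank 1 first reaches <=4 at step 7

Answer: 7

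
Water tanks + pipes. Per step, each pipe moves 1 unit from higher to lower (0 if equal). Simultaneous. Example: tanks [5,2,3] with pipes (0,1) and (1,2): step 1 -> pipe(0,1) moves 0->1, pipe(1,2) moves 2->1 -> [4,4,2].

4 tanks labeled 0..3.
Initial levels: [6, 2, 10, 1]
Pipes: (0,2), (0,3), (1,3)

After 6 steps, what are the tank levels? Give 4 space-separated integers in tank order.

Answer: 5 4 5 5

Derivation:
Step 1: flows [2->0,0->3,1->3] -> levels [6 1 9 3]
Step 2: flows [2->0,0->3,3->1] -> levels [6 2 8 3]
Step 3: flows [2->0,0->3,3->1] -> levels [6 3 7 3]
Step 4: flows [2->0,0->3,1=3] -> levels [6 3 6 4]
Step 5: flows [0=2,0->3,3->1] -> levels [5 4 6 4]
Step 6: flows [2->0,0->3,1=3] -> levels [5 4 5 5]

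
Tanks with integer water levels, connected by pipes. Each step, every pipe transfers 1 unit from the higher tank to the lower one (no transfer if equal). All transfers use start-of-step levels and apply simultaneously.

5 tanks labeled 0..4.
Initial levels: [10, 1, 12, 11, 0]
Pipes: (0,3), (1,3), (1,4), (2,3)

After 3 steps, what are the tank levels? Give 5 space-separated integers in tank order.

Step 1: flows [3->0,3->1,1->4,2->3] -> levels [11 1 11 10 1]
Step 2: flows [0->3,3->1,1=4,2->3] -> levels [10 2 10 11 1]
Step 3: flows [3->0,3->1,1->4,3->2] -> levels [11 2 11 8 2]

Answer: 11 2 11 8 2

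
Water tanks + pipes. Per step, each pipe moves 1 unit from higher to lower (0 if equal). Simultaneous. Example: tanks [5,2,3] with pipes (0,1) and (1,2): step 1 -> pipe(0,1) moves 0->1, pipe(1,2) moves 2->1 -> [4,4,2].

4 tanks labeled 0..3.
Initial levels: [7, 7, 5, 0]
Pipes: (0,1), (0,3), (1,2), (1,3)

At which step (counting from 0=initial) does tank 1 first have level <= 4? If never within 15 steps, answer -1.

Step 1: flows [0=1,0->3,1->2,1->3] -> levels [6 5 6 2]
Step 2: flows [0->1,0->3,2->1,1->3] -> levels [4 6 5 4]
Step 3: flows [1->0,0=3,1->2,1->3] -> levels [5 3 6 5]
Tank 1 first reaches <=4 at step 3

Answer: 3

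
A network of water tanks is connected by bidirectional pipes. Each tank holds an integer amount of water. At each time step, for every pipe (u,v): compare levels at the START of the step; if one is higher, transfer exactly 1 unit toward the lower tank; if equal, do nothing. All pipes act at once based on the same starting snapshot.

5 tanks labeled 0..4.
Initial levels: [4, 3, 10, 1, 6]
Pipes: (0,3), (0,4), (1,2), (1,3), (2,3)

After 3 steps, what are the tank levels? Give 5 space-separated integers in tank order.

Answer: 3 5 4 7 5

Derivation:
Step 1: flows [0->3,4->0,2->1,1->3,2->3] -> levels [4 3 8 4 5]
Step 2: flows [0=3,4->0,2->1,3->1,2->3] -> levels [5 5 6 4 4]
Step 3: flows [0->3,0->4,2->1,1->3,2->3] -> levels [3 5 4 7 5]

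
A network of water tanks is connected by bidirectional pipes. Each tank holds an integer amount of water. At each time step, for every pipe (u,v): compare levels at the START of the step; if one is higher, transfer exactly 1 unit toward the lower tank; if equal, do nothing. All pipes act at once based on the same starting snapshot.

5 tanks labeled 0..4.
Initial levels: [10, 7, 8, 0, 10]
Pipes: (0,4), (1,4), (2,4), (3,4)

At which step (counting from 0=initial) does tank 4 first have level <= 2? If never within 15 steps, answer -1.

Step 1: flows [0=4,4->1,4->2,4->3] -> levels [10 8 9 1 7]
Step 2: flows [0->4,1->4,2->4,4->3] -> levels [9 7 8 2 9]
Step 3: flows [0=4,4->1,4->2,4->3] -> levels [9 8 9 3 6]
Step 4: flows [0->4,1->4,2->4,4->3] -> levels [8 7 8 4 8]
Step 5: flows [0=4,4->1,2=4,4->3] -> levels [8 8 8 5 6]
Step 6: flows [0->4,1->4,2->4,4->3] -> levels [7 7 7 6 8]
Step 7: flows [4->0,4->1,4->2,4->3] -> levels [8 8 8 7 4]
Step 8: flows [0->4,1->4,2->4,3->4] -> levels [7 7 7 6 8]
  -> period-2 cycle (repeats step 6); tank 4 never drops to <=2
Tank 4 never reaches <=2 within 15 steps

Answer: -1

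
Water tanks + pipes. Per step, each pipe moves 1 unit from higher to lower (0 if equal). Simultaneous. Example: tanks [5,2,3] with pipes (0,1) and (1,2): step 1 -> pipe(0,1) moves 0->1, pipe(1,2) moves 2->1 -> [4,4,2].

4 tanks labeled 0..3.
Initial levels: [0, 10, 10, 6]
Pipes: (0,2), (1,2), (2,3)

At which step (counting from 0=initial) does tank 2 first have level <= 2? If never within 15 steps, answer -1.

Step 1: flows [2->0,1=2,2->3] -> levels [1 10 8 7]
Step 2: flows [2->0,1->2,2->3] -> levels [2 9 7 8]
Step 3: flows [2->0,1->2,3->2] -> levels [3 8 8 7]
Step 4: flows [2->0,1=2,2->3] -> levels [4 8 6 8]
Step 5: flows [2->0,1->2,3->2] -> levels [5 7 7 7]
Step 6: flows [2->0,1=2,2=3] -> levels [6 7 6 7]
Step 7: flows [0=2,1->2,3->2] -> levels [6 6 8 6]
Step 8: flows [2->0,2->1,2->3] -> levels [7 7 5 7]
Step 9: flows [0->2,1->2,3->2] -> levels [6 6 8 6]
  -> period-2 cycle (repeats step 7); tank 2 never drops to <=2
Tank 2 never reaches <=2 within 15 steps

Answer: -1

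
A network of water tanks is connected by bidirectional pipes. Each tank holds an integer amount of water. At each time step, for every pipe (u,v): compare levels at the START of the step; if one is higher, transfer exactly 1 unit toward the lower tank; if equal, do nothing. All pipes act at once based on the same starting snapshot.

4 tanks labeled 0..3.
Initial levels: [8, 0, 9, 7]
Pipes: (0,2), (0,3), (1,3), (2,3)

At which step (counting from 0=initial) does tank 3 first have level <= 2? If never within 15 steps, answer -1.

Step 1: flows [2->0,0->3,3->1,2->3] -> levels [8 1 7 8]
Step 2: flows [0->2,0=3,3->1,3->2] -> levels [7 2 9 6]
Step 3: flows [2->0,0->3,3->1,2->3] -> levels [7 3 7 7]
Step 4: flows [0=2,0=3,3->1,2=3] -> levels [7 4 7 6]
Step 5: flows [0=2,0->3,3->1,2->3] -> levels [6 5 6 7]
Step 6: flows [0=2,3->0,3->1,3->2] -> levels [7 6 7 4]
Step 7: flows [0=2,0->3,1->3,2->3] -> levels [6 5 6 7]
  -> period-2 cycle (repeats step 5); tank 3 never drops to <=2
Tank 3 never reaches <=2 within 15 steps

Answer: -1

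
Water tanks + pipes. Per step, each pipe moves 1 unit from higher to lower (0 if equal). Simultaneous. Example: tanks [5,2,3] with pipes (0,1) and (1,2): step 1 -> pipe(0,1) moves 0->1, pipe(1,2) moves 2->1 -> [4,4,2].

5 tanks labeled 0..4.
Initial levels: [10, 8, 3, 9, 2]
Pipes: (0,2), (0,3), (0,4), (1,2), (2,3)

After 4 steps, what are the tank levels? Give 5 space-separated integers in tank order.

Answer: 5 6 9 6 6

Derivation:
Step 1: flows [0->2,0->3,0->4,1->2,3->2] -> levels [7 7 6 9 3]
Step 2: flows [0->2,3->0,0->4,1->2,3->2] -> levels [6 6 9 7 4]
Step 3: flows [2->0,3->0,0->4,2->1,2->3] -> levels [7 7 6 7 5]
Step 4: flows [0->2,0=3,0->4,1->2,3->2] -> levels [5 6 9 6 6]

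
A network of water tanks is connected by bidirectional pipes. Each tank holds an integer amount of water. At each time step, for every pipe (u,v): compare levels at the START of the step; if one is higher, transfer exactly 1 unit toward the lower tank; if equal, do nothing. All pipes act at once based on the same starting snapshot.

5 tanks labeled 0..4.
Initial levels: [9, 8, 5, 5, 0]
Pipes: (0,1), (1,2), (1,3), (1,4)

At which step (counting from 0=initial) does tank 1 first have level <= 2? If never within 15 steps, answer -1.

Answer: -1

Derivation:
Step 1: flows [0->1,1->2,1->3,1->4] -> levels [8 6 6 6 1]
Step 2: flows [0->1,1=2,1=3,1->4] -> levels [7 6 6 6 2]
Step 3: flows [0->1,1=2,1=3,1->4] -> levels [6 6 6 6 3]
Step 4: flows [0=1,1=2,1=3,1->4] -> levels [6 5 6 6 4]
Step 5: flows [0->1,2->1,3->1,1->4] -> levels [5 7 5 5 5]
Step 6: flows [1->0,1->2,1->3,1->4] -> levels [6 3 6 6 6]
Step 7: flows [0->1,2->1,3->1,4->1] -> levels [5 7 5 5 5]
  -> period-2 cycle (repeats step 5); tank 1 never drops to <=2
Tank 1 never reaches <=2 within 15 steps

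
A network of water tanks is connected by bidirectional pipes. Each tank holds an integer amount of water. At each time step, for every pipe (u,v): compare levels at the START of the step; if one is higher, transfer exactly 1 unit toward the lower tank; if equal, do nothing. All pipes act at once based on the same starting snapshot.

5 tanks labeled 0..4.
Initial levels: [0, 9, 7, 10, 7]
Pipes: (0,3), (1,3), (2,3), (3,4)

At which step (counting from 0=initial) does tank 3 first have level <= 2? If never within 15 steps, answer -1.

Answer: -1

Derivation:
Step 1: flows [3->0,3->1,3->2,3->4] -> levels [1 10 8 6 8]
Step 2: flows [3->0,1->3,2->3,4->3] -> levels [2 9 7 8 7]
Step 3: flows [3->0,1->3,3->2,3->4] -> levels [3 8 8 6 8]
Step 4: flows [3->0,1->3,2->3,4->3] -> levels [4 7 7 8 7]
Step 5: flows [3->0,3->1,3->2,3->4] -> levels [5 8 8 4 8]
Step 6: flows [0->3,1->3,2->3,4->3] -> levels [4 7 7 8 7]
  -> period-2 cycle (repeats step 4); tank 3 never drops to <=2
Tank 3 never reaches <=2 within 15 steps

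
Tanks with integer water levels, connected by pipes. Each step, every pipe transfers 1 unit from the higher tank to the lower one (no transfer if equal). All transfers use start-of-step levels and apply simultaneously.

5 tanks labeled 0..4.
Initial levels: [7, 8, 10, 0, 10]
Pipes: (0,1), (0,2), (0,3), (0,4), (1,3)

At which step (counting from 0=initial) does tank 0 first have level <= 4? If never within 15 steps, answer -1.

Answer: -1

Derivation:
Step 1: flows [1->0,2->0,0->3,4->0,1->3] -> levels [9 6 9 2 9]
Step 2: flows [0->1,0=2,0->3,0=4,1->3] -> levels [7 6 9 4 9]
Step 3: flows [0->1,2->0,0->3,4->0,1->3] -> levels [7 6 8 6 8]
Step 4: flows [0->1,2->0,0->3,4->0,1=3] -> levels [7 7 7 7 7]
Step 5: flows [0=1,0=2,0=3,0=4,1=3] -> levels [7 7 7 7 7]
  -> stable; tank 0 stays at 7 > 4
Tank 0 never reaches <=4 within 15 steps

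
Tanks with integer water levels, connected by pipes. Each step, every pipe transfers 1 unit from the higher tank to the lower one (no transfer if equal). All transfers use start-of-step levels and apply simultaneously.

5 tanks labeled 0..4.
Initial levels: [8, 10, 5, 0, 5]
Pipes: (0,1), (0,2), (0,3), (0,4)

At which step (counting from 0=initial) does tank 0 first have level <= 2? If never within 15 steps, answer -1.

Answer: -1

Derivation:
Step 1: flows [1->0,0->2,0->3,0->4] -> levels [6 9 6 1 6]
Step 2: flows [1->0,0=2,0->3,0=4] -> levels [6 8 6 2 6]
Step 3: flows [1->0,0=2,0->3,0=4] -> levels [6 7 6 3 6]
Step 4: flows [1->0,0=2,0->3,0=4] -> levels [6 6 6 4 6]
Step 5: flows [0=1,0=2,0->3,0=4] -> levels [5 6 6 5 6]
Step 6: flows [1->0,2->0,0=3,4->0] -> levels [8 5 5 5 5]
Step 7: flows [0->1,0->2,0->3,0->4] -> levels [4 6 6 6 6]
Step 8: flows [1->0,2->0,3->0,4->0] -> levels [8 5 5 5 5]
  -> period-2 cycle (repeats step 6); tank 0 never drops to <=2
Tank 0 never reaches <=2 within 15 steps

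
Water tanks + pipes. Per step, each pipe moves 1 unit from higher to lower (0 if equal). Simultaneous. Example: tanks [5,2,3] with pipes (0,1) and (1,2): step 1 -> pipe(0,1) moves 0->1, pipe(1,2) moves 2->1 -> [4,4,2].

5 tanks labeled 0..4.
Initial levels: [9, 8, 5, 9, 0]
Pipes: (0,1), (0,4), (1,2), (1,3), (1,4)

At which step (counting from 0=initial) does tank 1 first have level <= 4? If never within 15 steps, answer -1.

Answer: 4

Derivation:
Step 1: flows [0->1,0->4,1->2,3->1,1->4] -> levels [7 8 6 8 2]
Step 2: flows [1->0,0->4,1->2,1=3,1->4] -> levels [7 5 7 8 4]
Step 3: flows [0->1,0->4,2->1,3->1,1->4] -> levels [5 7 6 7 6]
Step 4: flows [1->0,4->0,1->2,1=3,1->4] -> levels [7 4 7 7 6]
Tank 1 first reaches <=4 at step 4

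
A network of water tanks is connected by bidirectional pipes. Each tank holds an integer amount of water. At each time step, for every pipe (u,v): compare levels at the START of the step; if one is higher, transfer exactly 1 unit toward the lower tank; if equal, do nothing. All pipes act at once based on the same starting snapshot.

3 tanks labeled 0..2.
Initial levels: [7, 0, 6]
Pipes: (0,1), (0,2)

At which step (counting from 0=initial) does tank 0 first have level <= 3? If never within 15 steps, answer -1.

Step 1: flows [0->1,0->2] -> levels [5 1 7]
Step 2: flows [0->1,2->0] -> levels [5 2 6]
Step 3: flows [0->1,2->0] -> levels [5 3 5]
Step 4: flows [0->1,0=2] -> levels [4 4 5]
Step 5: flows [0=1,2->0] -> levels [5 4 4]
Step 6: flows [0->1,0->2] -> levels [3 5 5]
Tank 0 first reaches <=3 at step 6

Answer: 6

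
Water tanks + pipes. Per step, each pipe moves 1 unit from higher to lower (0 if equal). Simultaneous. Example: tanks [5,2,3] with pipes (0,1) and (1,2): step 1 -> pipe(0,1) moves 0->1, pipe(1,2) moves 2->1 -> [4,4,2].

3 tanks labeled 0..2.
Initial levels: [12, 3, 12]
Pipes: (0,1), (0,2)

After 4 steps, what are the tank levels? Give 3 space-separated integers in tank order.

Answer: 10 7 10

Derivation:
Step 1: flows [0->1,0=2] -> levels [11 4 12]
Step 2: flows [0->1,2->0] -> levels [11 5 11]
Step 3: flows [0->1,0=2] -> levels [10 6 11]
Step 4: flows [0->1,2->0] -> levels [10 7 10]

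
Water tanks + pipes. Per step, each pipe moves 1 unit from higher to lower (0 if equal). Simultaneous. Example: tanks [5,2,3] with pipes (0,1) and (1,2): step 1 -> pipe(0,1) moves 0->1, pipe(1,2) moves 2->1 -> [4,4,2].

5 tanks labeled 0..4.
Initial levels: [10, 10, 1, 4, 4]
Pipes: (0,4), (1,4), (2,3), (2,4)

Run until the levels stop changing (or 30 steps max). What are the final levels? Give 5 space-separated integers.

Answer: 7 7 6 5 4

Derivation:
Step 1: flows [0->4,1->4,3->2,4->2] -> levels [9 9 3 3 5]
Step 2: flows [0->4,1->4,2=3,4->2] -> levels [8 8 4 3 6]
Step 3: flows [0->4,1->4,2->3,4->2] -> levels [7 7 4 4 7]
Step 4: flows [0=4,1=4,2=3,4->2] -> levels [7 7 5 4 6]
Step 5: flows [0->4,1->4,2->3,4->2] -> levels [6 6 5 5 7]
Step 6: flows [4->0,4->1,2=3,4->2] -> levels [7 7 6 5 4]
Step 7: flows [0->4,1->4,2->3,2->4] -> levels [6 6 4 6 7]
Step 8: flows [4->0,4->1,3->2,4->2] -> levels [7 7 6 5 4]
  -> period-2 cycle: step 8 state = step 6 state; never stabilizes
  -> state at step 30: (30-6) mod 2 = 0, same as step 6 -> [7 7 6 5 4]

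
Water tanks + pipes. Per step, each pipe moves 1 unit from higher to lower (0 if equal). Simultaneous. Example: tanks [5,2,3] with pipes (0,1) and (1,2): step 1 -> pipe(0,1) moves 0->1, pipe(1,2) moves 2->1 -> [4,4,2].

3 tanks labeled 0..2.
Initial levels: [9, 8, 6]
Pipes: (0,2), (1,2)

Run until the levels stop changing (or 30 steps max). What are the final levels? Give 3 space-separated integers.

Step 1: flows [0->2,1->2] -> levels [8 7 8]
Step 2: flows [0=2,2->1] -> levels [8 8 7]
Step 3: flows [0->2,1->2] -> levels [7 7 9]
Step 4: flows [2->0,2->1] -> levels [8 8 7]
  -> period-2 cycle: step 4 state = step 2 state; never stabilizes
  -> state at step 30: (30-2) mod 2 = 0, same as step 2 -> [8 8 7]

Answer: 8 8 7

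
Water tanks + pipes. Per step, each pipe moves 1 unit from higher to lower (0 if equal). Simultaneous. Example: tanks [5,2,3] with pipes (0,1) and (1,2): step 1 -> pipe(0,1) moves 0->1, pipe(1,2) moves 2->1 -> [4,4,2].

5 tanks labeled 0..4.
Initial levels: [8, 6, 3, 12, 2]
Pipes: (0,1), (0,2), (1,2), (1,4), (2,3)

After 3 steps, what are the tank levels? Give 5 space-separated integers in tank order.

Answer: 7 4 6 9 5

Derivation:
Step 1: flows [0->1,0->2,1->2,1->4,3->2] -> levels [6 5 6 11 3]
Step 2: flows [0->1,0=2,2->1,1->4,3->2] -> levels [5 6 6 10 4]
Step 3: flows [1->0,2->0,1=2,1->4,3->2] -> levels [7 4 6 9 5]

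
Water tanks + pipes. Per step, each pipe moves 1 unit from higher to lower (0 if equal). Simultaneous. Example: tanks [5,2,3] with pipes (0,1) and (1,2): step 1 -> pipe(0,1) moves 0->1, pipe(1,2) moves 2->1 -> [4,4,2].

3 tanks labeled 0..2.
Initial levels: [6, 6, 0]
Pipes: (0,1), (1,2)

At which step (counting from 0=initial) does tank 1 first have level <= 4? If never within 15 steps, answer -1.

Answer: 3

Derivation:
Step 1: flows [0=1,1->2] -> levels [6 5 1]
Step 2: flows [0->1,1->2] -> levels [5 5 2]
Step 3: flows [0=1,1->2] -> levels [5 4 3]
Tank 1 first reaches <=4 at step 3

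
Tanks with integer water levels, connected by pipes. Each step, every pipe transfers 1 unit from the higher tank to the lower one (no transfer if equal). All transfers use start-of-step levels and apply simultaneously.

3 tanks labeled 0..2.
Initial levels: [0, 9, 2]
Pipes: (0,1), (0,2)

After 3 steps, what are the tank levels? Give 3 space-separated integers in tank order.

Answer: 3 6 2

Derivation:
Step 1: flows [1->0,2->0] -> levels [2 8 1]
Step 2: flows [1->0,0->2] -> levels [2 7 2]
Step 3: flows [1->0,0=2] -> levels [3 6 2]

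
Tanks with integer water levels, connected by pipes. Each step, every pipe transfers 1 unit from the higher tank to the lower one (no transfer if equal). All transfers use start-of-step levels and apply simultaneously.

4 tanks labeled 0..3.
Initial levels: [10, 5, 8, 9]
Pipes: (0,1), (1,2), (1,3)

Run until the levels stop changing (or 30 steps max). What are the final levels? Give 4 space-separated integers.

Answer: 8 8 8 8

Derivation:
Step 1: flows [0->1,2->1,3->1] -> levels [9 8 7 8]
Step 2: flows [0->1,1->2,1=3] -> levels [8 8 8 8]
Step 3: flows [0=1,1=2,1=3] -> levels [8 8 8 8]
  -> stable (no change)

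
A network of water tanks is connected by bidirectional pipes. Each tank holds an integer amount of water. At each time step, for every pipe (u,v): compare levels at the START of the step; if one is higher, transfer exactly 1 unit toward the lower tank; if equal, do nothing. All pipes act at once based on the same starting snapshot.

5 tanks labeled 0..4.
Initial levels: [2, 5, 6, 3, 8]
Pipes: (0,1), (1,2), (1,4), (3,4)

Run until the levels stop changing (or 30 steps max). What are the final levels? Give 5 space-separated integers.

Answer: 5 3 6 4 6

Derivation:
Step 1: flows [1->0,2->1,4->1,4->3] -> levels [3 6 5 4 6]
Step 2: flows [1->0,1->2,1=4,4->3] -> levels [4 4 6 5 5]
Step 3: flows [0=1,2->1,4->1,3=4] -> levels [4 6 5 5 4]
Step 4: flows [1->0,1->2,1->4,3->4] -> levels [5 3 6 4 6]
Step 5: flows [0->1,2->1,4->1,4->3] -> levels [4 6 5 5 4]
  -> period-2 cycle: step 5 state = step 3 state; never stabilizes
  -> state at step 30: (30-3) mod 2 = 1, same as step 4 -> [5 3 6 4 6]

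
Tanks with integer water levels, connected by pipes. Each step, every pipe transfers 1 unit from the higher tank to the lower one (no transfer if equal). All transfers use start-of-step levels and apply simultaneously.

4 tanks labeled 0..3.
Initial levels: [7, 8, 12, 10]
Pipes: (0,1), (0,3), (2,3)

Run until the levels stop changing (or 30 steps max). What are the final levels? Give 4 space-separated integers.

Step 1: flows [1->0,3->0,2->3] -> levels [9 7 11 10]
Step 2: flows [0->1,3->0,2->3] -> levels [9 8 10 10]
Step 3: flows [0->1,3->0,2=3] -> levels [9 9 10 9]
Step 4: flows [0=1,0=3,2->3] -> levels [9 9 9 10]
Step 5: flows [0=1,3->0,3->2] -> levels [10 9 10 8]
Step 6: flows [0->1,0->3,2->3] -> levels [8 10 9 10]
Step 7: flows [1->0,3->0,3->2] -> levels [10 9 10 8]
  -> period-2 cycle: step 7 state = step 5 state; never stabilizes
  -> state at step 30: (30-5) mod 2 = 1, same as step 6 -> [8 10 9 10]

Answer: 8 10 9 10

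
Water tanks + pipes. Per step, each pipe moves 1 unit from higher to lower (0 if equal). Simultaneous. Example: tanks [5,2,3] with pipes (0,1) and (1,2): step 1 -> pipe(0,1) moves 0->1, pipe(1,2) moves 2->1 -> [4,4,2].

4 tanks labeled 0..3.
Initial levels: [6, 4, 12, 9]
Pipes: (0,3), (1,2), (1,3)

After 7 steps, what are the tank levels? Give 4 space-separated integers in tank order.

Step 1: flows [3->0,2->1,3->1] -> levels [7 6 11 7]
Step 2: flows [0=3,2->1,3->1] -> levels [7 8 10 6]
Step 3: flows [0->3,2->1,1->3] -> levels [6 8 9 8]
Step 4: flows [3->0,2->1,1=3] -> levels [7 9 8 7]
Step 5: flows [0=3,1->2,1->3] -> levels [7 7 9 8]
Step 6: flows [3->0,2->1,3->1] -> levels [8 9 8 6]
Step 7: flows [0->3,1->2,1->3] -> levels [7 7 9 8]

Answer: 7 7 9 8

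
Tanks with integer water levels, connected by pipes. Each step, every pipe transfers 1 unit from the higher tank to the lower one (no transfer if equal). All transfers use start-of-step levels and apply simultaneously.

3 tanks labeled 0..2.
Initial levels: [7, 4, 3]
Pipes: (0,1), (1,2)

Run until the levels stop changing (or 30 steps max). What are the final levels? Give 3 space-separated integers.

Step 1: flows [0->1,1->2] -> levels [6 4 4]
Step 2: flows [0->1,1=2] -> levels [5 5 4]
Step 3: flows [0=1,1->2] -> levels [5 4 5]
Step 4: flows [0->1,2->1] -> levels [4 6 4]
Step 5: flows [1->0,1->2] -> levels [5 4 5]
  -> period-2 cycle: step 5 state = step 3 state; never stabilizes
  -> state at step 30: (30-3) mod 2 = 1, same as step 4 -> [4 6 4]

Answer: 4 6 4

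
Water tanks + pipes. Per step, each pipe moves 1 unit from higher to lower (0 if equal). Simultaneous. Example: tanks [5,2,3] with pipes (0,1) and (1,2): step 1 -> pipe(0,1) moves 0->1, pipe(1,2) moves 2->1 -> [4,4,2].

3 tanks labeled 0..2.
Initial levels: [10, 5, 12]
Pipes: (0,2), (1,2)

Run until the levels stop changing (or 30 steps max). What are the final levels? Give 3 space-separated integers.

Step 1: flows [2->0,2->1] -> levels [11 6 10]
Step 2: flows [0->2,2->1] -> levels [10 7 10]
Step 3: flows [0=2,2->1] -> levels [10 8 9]
Step 4: flows [0->2,2->1] -> levels [9 9 9]
Step 5: flows [0=2,1=2] -> levels [9 9 9]
  -> stable (no change)

Answer: 9 9 9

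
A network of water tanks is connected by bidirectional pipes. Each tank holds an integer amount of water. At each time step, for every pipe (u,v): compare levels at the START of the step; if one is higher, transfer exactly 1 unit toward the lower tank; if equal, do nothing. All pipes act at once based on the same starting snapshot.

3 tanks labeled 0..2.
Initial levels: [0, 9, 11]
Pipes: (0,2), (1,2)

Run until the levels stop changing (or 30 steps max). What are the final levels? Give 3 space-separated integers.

Answer: 6 6 8

Derivation:
Step 1: flows [2->0,2->1] -> levels [1 10 9]
Step 2: flows [2->0,1->2] -> levels [2 9 9]
Step 3: flows [2->0,1=2] -> levels [3 9 8]
Step 4: flows [2->0,1->2] -> levels [4 8 8]
Step 5: flows [2->0,1=2] -> levels [5 8 7]
Step 6: flows [2->0,1->2] -> levels [6 7 7]
Step 7: flows [2->0,1=2] -> levels [7 7 6]
Step 8: flows [0->2,1->2] -> levels [6 6 8]
Step 9: flows [2->0,2->1] -> levels [7 7 6]
  -> period-2 cycle: step 9 state = step 7 state; never stabilizes
  -> state at step 30: (30-7) mod 2 = 1, same as step 8 -> [6 6 8]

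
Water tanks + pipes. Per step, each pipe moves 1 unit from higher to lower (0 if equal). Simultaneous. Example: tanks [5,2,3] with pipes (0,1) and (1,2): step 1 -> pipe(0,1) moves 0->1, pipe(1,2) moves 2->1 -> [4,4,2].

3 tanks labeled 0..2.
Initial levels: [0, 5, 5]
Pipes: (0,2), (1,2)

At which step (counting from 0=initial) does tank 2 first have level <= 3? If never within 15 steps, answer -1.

Answer: 3

Derivation:
Step 1: flows [2->0,1=2] -> levels [1 5 4]
Step 2: flows [2->0,1->2] -> levels [2 4 4]
Step 3: flows [2->0,1=2] -> levels [3 4 3]
Tank 2 first reaches <=3 at step 3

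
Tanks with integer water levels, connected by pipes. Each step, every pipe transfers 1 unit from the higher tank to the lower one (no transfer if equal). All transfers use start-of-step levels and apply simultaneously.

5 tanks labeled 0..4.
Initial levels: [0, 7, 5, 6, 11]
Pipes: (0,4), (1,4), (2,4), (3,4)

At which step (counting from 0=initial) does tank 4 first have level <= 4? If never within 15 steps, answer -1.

Step 1: flows [4->0,4->1,4->2,4->3] -> levels [1 8 6 7 7]
Step 2: flows [4->0,1->4,4->2,3=4] -> levels [2 7 7 7 6]
Step 3: flows [4->0,1->4,2->4,3->4] -> levels [3 6 6 6 8]
Step 4: flows [4->0,4->1,4->2,4->3] -> levels [4 7 7 7 4]
Tank 4 first reaches <=4 at step 4

Answer: 4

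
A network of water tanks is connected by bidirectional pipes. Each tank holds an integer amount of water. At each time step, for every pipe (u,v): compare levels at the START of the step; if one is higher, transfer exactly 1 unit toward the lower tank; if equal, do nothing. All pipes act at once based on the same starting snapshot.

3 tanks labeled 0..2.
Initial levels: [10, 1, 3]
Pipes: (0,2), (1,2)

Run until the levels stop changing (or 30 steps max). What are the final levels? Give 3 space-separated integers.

Answer: 5 5 4

Derivation:
Step 1: flows [0->2,2->1] -> levels [9 2 3]
Step 2: flows [0->2,2->1] -> levels [8 3 3]
Step 3: flows [0->2,1=2] -> levels [7 3 4]
Step 4: flows [0->2,2->1] -> levels [6 4 4]
Step 5: flows [0->2,1=2] -> levels [5 4 5]
Step 6: flows [0=2,2->1] -> levels [5 5 4]
Step 7: flows [0->2,1->2] -> levels [4 4 6]
Step 8: flows [2->0,2->1] -> levels [5 5 4]
  -> period-2 cycle: step 8 state = step 6 state; never stabilizes
  -> state at step 30: (30-6) mod 2 = 0, same as step 6 -> [5 5 4]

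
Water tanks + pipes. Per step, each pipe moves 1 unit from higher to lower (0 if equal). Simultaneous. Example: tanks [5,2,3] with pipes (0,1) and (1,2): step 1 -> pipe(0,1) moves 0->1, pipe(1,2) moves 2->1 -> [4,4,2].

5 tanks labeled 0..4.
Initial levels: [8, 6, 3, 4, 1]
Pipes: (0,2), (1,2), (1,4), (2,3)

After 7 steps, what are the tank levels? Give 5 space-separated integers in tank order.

Answer: 5 5 3 5 4

Derivation:
Step 1: flows [0->2,1->2,1->4,3->2] -> levels [7 4 6 3 2]
Step 2: flows [0->2,2->1,1->4,2->3] -> levels [6 4 5 4 3]
Step 3: flows [0->2,2->1,1->4,2->3] -> levels [5 4 4 5 4]
Step 4: flows [0->2,1=2,1=4,3->2] -> levels [4 4 6 4 4]
Step 5: flows [2->0,2->1,1=4,2->3] -> levels [5 5 3 5 4]
Step 6: flows [0->2,1->2,1->4,3->2] -> levels [4 3 6 4 5]
Step 7: flows [2->0,2->1,4->1,2->3] -> levels [5 5 3 5 4]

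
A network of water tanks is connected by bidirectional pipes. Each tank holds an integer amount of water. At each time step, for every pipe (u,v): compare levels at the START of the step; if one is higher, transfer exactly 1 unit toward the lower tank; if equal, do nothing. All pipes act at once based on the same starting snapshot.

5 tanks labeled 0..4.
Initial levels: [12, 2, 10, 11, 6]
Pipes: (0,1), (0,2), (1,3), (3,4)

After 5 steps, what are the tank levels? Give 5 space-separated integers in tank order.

Step 1: flows [0->1,0->2,3->1,3->4] -> levels [10 4 11 9 7]
Step 2: flows [0->1,2->0,3->1,3->4] -> levels [10 6 10 7 8]
Step 3: flows [0->1,0=2,3->1,4->3] -> levels [9 8 10 7 7]
Step 4: flows [0->1,2->0,1->3,3=4] -> levels [9 8 9 8 7]
Step 5: flows [0->1,0=2,1=3,3->4] -> levels [8 9 9 7 8]

Answer: 8 9 9 7 8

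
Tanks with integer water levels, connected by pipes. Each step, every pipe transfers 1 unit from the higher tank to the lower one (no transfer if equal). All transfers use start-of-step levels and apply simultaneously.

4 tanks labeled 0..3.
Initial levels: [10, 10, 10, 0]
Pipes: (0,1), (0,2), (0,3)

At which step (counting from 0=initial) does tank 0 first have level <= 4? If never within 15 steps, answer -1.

Step 1: flows [0=1,0=2,0->3] -> levels [9 10 10 1]
Step 2: flows [1->0,2->0,0->3] -> levels [10 9 9 2]
Step 3: flows [0->1,0->2,0->3] -> levels [7 10 10 3]
Step 4: flows [1->0,2->0,0->3] -> levels [8 9 9 4]
Step 5: flows [1->0,2->0,0->3] -> levels [9 8 8 5]
Step 6: flows [0->1,0->2,0->3] -> levels [6 9 9 6]
Step 7: flows [1->0,2->0,0=3] -> levels [8 8 8 6]
Step 8: flows [0=1,0=2,0->3] -> levels [7 8 8 7]
Step 9: flows [1->0,2->0,0=3] -> levels [9 7 7 7]
Step 10: flows [0->1,0->2,0->3] -> levels [6 8 8 8]
Step 11: flows [1->0,2->0,3->0] -> levels [9 7 7 7]
  -> period-2 cycle (repeats step 9); tank 0 never drops to <=4
Tank 0 never reaches <=4 within 15 steps

Answer: -1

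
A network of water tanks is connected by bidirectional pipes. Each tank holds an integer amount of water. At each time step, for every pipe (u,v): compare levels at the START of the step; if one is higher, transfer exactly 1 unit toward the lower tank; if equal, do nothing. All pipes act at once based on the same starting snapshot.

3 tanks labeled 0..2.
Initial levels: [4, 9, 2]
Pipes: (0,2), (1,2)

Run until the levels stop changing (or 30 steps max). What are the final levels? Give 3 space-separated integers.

Step 1: flows [0->2,1->2] -> levels [3 8 4]
Step 2: flows [2->0,1->2] -> levels [4 7 4]
Step 3: flows [0=2,1->2] -> levels [4 6 5]
Step 4: flows [2->0,1->2] -> levels [5 5 5]
Step 5: flows [0=2,1=2] -> levels [5 5 5]
  -> stable (no change)

Answer: 5 5 5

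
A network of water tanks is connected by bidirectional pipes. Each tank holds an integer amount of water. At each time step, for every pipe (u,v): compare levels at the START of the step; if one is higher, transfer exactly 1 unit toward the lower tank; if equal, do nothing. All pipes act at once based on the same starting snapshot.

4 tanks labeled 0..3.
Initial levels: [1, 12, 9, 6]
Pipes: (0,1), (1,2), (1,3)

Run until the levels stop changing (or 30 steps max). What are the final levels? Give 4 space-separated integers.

Step 1: flows [1->0,1->2,1->3] -> levels [2 9 10 7]
Step 2: flows [1->0,2->1,1->3] -> levels [3 8 9 8]
Step 3: flows [1->0,2->1,1=3] -> levels [4 8 8 8]
Step 4: flows [1->0,1=2,1=3] -> levels [5 7 8 8]
Step 5: flows [1->0,2->1,3->1] -> levels [6 8 7 7]
Step 6: flows [1->0,1->2,1->3] -> levels [7 5 8 8]
Step 7: flows [0->1,2->1,3->1] -> levels [6 8 7 7]
  -> period-2 cycle: step 7 state = step 5 state; never stabilizes
  -> state at step 30: (30-5) mod 2 = 1, same as step 6 -> [7 5 8 8]

Answer: 7 5 8 8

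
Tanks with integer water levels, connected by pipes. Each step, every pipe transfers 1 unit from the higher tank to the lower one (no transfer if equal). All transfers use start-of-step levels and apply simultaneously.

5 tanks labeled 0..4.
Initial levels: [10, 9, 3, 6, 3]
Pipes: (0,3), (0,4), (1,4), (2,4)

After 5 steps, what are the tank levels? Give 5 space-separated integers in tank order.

Answer: 7 6 6 6 6

Derivation:
Step 1: flows [0->3,0->4,1->4,2=4] -> levels [8 8 3 7 5]
Step 2: flows [0->3,0->4,1->4,4->2] -> levels [6 7 4 8 6]
Step 3: flows [3->0,0=4,1->4,4->2] -> levels [7 6 5 7 6]
Step 4: flows [0=3,0->4,1=4,4->2] -> levels [6 6 6 7 6]
Step 5: flows [3->0,0=4,1=4,2=4] -> levels [7 6 6 6 6]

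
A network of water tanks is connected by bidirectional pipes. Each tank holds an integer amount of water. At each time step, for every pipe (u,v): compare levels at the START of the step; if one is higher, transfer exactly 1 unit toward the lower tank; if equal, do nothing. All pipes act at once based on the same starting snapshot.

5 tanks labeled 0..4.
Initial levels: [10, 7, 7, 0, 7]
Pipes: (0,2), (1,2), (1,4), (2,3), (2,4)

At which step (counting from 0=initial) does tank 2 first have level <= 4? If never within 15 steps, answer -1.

Answer: 6

Derivation:
Step 1: flows [0->2,1=2,1=4,2->3,2=4] -> levels [9 7 7 1 7]
Step 2: flows [0->2,1=2,1=4,2->3,2=4] -> levels [8 7 7 2 7]
Step 3: flows [0->2,1=2,1=4,2->3,2=4] -> levels [7 7 7 3 7]
Step 4: flows [0=2,1=2,1=4,2->3,2=4] -> levels [7 7 6 4 7]
Step 5: flows [0->2,1->2,1=4,2->3,4->2] -> levels [6 6 8 5 6]
Step 6: flows [2->0,2->1,1=4,2->3,2->4] -> levels [7 7 4 6 7]
Tank 2 first reaches <=4 at step 6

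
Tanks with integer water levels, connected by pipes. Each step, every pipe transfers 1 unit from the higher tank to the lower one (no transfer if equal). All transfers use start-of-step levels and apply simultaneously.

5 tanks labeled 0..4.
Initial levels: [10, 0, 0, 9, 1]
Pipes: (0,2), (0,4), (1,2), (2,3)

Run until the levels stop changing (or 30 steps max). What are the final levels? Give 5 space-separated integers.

Step 1: flows [0->2,0->4,1=2,3->2] -> levels [8 0 2 8 2]
Step 2: flows [0->2,0->4,2->1,3->2] -> levels [6 1 3 7 3]
Step 3: flows [0->2,0->4,2->1,3->2] -> levels [4 2 4 6 4]
Step 4: flows [0=2,0=4,2->1,3->2] -> levels [4 3 4 5 4]
Step 5: flows [0=2,0=4,2->1,3->2] -> levels [4 4 4 4 4]
Step 6: flows [0=2,0=4,1=2,2=3] -> levels [4 4 4 4 4]
  -> stable (no change)

Answer: 4 4 4 4 4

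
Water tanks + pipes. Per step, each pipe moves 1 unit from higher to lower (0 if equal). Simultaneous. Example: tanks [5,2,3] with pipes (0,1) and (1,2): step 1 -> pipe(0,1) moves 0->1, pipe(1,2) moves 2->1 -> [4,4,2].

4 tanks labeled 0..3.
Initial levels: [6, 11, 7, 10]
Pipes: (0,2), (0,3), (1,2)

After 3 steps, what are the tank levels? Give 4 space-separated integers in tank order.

Step 1: flows [2->0,3->0,1->2] -> levels [8 10 7 9]
Step 2: flows [0->2,3->0,1->2] -> levels [8 9 9 8]
Step 3: flows [2->0,0=3,1=2] -> levels [9 9 8 8]

Answer: 9 9 8 8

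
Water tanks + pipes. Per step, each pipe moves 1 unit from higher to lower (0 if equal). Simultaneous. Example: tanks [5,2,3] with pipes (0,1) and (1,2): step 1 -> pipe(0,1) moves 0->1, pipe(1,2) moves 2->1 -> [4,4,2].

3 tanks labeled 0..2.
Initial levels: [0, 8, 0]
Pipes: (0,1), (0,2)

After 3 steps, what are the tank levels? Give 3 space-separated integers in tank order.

Step 1: flows [1->0,0=2] -> levels [1 7 0]
Step 2: flows [1->0,0->2] -> levels [1 6 1]
Step 3: flows [1->0,0=2] -> levels [2 5 1]

Answer: 2 5 1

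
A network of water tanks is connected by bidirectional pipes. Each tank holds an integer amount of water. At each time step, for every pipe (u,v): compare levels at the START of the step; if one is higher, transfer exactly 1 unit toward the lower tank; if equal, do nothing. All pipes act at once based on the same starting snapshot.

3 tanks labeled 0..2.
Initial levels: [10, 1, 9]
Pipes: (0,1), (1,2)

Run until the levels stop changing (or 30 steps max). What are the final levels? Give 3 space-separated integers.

Step 1: flows [0->1,2->1] -> levels [9 3 8]
Step 2: flows [0->1,2->1] -> levels [8 5 7]
Step 3: flows [0->1,2->1] -> levels [7 7 6]
Step 4: flows [0=1,1->2] -> levels [7 6 7]
Step 5: flows [0->1,2->1] -> levels [6 8 6]
Step 6: flows [1->0,1->2] -> levels [7 6 7]
  -> period-2 cycle: step 6 state = step 4 state; never stabilizes
  -> state at step 30: (30-4) mod 2 = 0, same as step 4 -> [7 6 7]

Answer: 7 6 7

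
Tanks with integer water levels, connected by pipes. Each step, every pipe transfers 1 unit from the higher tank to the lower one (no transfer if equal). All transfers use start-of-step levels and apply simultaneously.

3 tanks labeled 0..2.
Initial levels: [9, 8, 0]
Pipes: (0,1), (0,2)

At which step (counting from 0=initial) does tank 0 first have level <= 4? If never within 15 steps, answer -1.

Step 1: flows [0->1,0->2] -> levels [7 9 1]
Step 2: flows [1->0,0->2] -> levels [7 8 2]
Step 3: flows [1->0,0->2] -> levels [7 7 3]
Step 4: flows [0=1,0->2] -> levels [6 7 4]
Step 5: flows [1->0,0->2] -> levels [6 6 5]
Step 6: flows [0=1,0->2] -> levels [5 6 6]
Step 7: flows [1->0,2->0] -> levels [7 5 5]
Step 8: flows [0->1,0->2] -> levels [5 6 6]
  -> period-2 cycle (repeats step 6); tank 0 never drops to <=4
Tank 0 never reaches <=4 within 15 steps

Answer: -1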